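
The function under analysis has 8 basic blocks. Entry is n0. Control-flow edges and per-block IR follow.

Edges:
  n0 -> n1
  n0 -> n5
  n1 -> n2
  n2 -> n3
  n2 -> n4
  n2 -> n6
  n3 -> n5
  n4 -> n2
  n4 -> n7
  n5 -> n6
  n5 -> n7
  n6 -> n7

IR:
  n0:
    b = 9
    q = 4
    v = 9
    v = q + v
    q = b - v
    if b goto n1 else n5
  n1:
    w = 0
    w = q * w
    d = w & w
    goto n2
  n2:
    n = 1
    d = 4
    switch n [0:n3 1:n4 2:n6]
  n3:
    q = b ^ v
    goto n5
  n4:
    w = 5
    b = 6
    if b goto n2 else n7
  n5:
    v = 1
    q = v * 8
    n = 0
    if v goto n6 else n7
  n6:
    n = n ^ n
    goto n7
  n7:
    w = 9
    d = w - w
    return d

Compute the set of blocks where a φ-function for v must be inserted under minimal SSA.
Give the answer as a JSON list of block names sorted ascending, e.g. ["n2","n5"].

idom tree: n1←n0 n2←n1 n3←n2 n4←n2 n5←n0 n6←n0 n7←n0
Dom∩ at merges:
  n2: preds {n1,n4}: {n0,n1} ∩ {n0,n1,n2,n4} = {n0,n1}; idom=n1
  n5: preds {n0,n3}: {n0} ∩ {n0,n1,n2,n3} = {n0}; idom=n0
  n6: preds {n2,n5}: {n0,n1,n2} ∩ {n0,n5} = {n0}; idom=n0
  n7: preds {n4,n5,n6}: {n0,n1,n2,n4} ∩ {n0,n5} ∩ {n0,n6} = {n0}; idom=n0

Frontier:
  join n2 pred n1: · stop@n1
  join n2 pred n4: n4→n2 stop@n1
  join n5 pred n0: · stop@n0
  join n5 pred n3: n3→n2→n1 stop@n0
  join n6 pred n2: n2→n1 stop@n0
  join n6 pred n5: n5 stop@n0
  join n7 pred n4: n4→n2→n1 stop@n0
  join n7 pred n5: n5 stop@n0
  join n7 pred n6: n6 stop@n0
  DF(n0)=∅
  DF(n1)={n5,n6,n7}
  DF(n2)={n2,n5,n6,n7}
  DF(n3)={n5}
  DF(n4)={n2,n7}
  DF(n5)={n6,n7}
  DF(n6)={n7}
  DF(n7)=∅

φ for v: defs {n0,n5}
  DF⁺ = {n6,n7}

Answer: ["n6", "n7"]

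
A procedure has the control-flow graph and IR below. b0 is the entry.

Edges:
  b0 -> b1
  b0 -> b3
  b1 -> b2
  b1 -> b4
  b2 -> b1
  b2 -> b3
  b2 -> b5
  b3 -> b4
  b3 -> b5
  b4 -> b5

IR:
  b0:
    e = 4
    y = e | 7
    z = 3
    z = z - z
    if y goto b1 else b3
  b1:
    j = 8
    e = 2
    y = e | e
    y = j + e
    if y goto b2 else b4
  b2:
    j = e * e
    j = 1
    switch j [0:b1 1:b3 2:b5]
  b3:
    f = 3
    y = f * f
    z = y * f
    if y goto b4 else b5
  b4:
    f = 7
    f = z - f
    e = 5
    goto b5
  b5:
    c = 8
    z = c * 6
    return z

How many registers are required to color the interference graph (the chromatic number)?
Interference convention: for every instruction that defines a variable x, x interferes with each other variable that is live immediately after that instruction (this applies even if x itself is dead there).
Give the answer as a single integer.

Per-block:
  b0 def {e,y,z} use ∅
  b1 def {e,j,y} use ∅
  b2 def {j} use {e}
  b3 def {f,y,z} use ∅
  b4 def {e,f} use {z}
  b5 def {c,z} use ∅

Backward fixpoint:
  live b0: ∅→{z}
  live b1: {z}→{e,z}
  live b2: {e,z}→{z}
  live b3: ∅→{z}
  live b4: {z}→∅
  live b5: ∅→∅

Interference:
  c — ∅
  e — {j,y,z}
  f — {y,z}
  j — {e,y,z}
  y — {e,f,j,z}
  z — {e,f,j,y}

Registers:
  lower bound: {e,j,y,z} mutually conflict ⇒ χ ≥ 4
  assign c→R0 e→R2 f→R2 j→R3 y→R0 z→R1 — no edge inside a register ⇒ χ ≤ 4
  χ = 4

Answer: 4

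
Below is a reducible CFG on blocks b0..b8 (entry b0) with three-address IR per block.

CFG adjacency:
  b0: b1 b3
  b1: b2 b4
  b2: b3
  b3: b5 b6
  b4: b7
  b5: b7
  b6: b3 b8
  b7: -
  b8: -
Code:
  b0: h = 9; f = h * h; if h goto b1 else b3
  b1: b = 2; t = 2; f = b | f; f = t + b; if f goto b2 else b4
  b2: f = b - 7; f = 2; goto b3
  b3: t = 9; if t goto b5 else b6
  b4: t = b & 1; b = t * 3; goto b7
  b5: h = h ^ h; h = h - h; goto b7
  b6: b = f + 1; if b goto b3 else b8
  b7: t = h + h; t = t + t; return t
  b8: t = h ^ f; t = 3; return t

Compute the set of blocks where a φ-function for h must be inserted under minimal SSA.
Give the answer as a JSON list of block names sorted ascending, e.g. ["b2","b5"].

Answer: ["b7"]

Analysis:
idom tree: b1←b0 b2←b1 b3←b0 b4←b1 b5←b3 b6←b3 b7←b0 b8←b6
Join-block Dom:
  b3: preds {b0,b2,b6}: {b0} ∩ {b0,b1,b2} ∩ {b0,b3,b6} = {b0}; idom=b0
  b7: preds {b4,b5}: {b0,b1,b4} ∩ {b0,b3,b5} = {b0}; idom=b0

Frontier:
  b3←b0: walk · to b0
  b3←b2: walk b2→b1 to b0
  b3←b6: walk b6→b3 to b0
  b7←b4: walk b4→b1 to b0
  b7←b5: walk b5→b3 to b0
  b0: DF=∅
  b1: DF={b3,b7}
  b2: DF={b3}
  b3: DF={b3,b7}
  b4: DF={b7}
  b5: DF={b7}
  b6: DF={b3}
  b7: DF=∅
  b8: DF=∅

φ for h: defs {b0,b5}
  DF⁺ = {b7}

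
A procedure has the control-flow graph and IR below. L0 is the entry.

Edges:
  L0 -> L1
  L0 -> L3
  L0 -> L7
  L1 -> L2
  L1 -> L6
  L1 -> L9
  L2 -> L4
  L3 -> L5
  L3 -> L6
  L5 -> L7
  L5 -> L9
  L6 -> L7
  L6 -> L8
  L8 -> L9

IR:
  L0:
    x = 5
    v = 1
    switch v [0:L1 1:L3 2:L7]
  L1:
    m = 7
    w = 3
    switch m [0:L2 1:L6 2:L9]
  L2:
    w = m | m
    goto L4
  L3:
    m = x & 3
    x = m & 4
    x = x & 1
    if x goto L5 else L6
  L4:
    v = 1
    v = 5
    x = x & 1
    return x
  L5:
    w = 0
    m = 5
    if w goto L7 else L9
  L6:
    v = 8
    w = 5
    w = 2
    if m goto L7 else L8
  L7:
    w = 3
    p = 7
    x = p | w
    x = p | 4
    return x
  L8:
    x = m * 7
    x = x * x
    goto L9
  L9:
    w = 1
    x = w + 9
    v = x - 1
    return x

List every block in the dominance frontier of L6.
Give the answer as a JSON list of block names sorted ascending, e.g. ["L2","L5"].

Answer: ["L7", "L9"]

Derivation:
idom tree: L1←L0 L2←L1 L3←L0 L4←L2 L5←L3 L6←L0 L7←L0 L8←L6 L9←L0
Join-block Dom:
  L6: preds {L1,L3}: {L0,L1} ∩ {L0,L3} = {L0}; idom=L0
  L7: preds {L0,L5,L6}: {L0} ∩ {L0,L3,L5} ∩ {L0,L6} = {L0}; idom=L0
  L9: preds {L1,L5,L8}: {L0,L1} ∩ {L0,L3,L5} ∩ {L0,L6,L8} = {L0}; idom=L0

Frontier:
  L6←L1: walk L1 to L0
  L6←L3: walk L3 to L0
  L7←L0: walk · to L0
  L7←L5: walk L5→L3 to L0
  L7←L6: walk L6 to L0
  L9←L1: walk L1 to L0
  L9←L5: walk L5→L3 to L0
  L9←L8: walk L8→L6 to L0
  L0 → ∅
  L1 → {L6,L9}
  L2 → ∅
  L3 → {L6,L7,L9}
  L4 → ∅
  L5 → {L7,L9}
  L6 → {L7,L9}
  L7 → ∅
  L8 → {L9}
  L9 → ∅

DF(L6) = ["L7", "L9"]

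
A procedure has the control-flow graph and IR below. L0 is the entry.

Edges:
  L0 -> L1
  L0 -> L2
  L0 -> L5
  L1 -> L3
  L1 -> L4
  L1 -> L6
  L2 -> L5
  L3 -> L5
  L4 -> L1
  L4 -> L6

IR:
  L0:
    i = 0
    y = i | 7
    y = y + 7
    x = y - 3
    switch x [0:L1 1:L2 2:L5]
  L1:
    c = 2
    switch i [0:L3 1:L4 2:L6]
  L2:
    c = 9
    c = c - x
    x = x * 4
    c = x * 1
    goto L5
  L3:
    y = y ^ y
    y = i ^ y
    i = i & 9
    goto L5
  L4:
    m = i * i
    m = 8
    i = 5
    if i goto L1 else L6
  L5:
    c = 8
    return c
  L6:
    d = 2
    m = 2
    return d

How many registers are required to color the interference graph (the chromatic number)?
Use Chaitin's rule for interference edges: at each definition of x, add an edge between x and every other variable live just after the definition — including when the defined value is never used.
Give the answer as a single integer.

Answer: 4

Working:
Block summaries:
  L0: {i,x,y} / ∅
  L1: {c} / {i}
  L2: {c,x} / {x}
  L3: {i,y} / {i,y}
  L4: {i,m} / {i}
  L5: {c} / ∅
  L6: {d,m} / ∅

Live sets:
  live L0: ∅→{i,x,y}
  live L1: {i,y}→{i,y}
  live L2: {x}→∅
  live L3: {i,y}→∅
  live L4: {i,y}→{i,y}
  live L5: ∅→∅
  live L6: ∅→∅

Interference:
  c↔{i,x,y}
  d↔{m}
  i↔{c,x,y}
  m↔{d,y}
  x↔{c,i,y}
  y↔{c,i,m,x}

Registers:
  {c,i,x,y} pairwise interfere (4-clique) ⇒ χ ≥ 4
  assign c→c1 d→c0 i→c2 m→c1 x→c3 y→c0 — no edge inside a register ⇒ χ ≤ 4
  χ = 4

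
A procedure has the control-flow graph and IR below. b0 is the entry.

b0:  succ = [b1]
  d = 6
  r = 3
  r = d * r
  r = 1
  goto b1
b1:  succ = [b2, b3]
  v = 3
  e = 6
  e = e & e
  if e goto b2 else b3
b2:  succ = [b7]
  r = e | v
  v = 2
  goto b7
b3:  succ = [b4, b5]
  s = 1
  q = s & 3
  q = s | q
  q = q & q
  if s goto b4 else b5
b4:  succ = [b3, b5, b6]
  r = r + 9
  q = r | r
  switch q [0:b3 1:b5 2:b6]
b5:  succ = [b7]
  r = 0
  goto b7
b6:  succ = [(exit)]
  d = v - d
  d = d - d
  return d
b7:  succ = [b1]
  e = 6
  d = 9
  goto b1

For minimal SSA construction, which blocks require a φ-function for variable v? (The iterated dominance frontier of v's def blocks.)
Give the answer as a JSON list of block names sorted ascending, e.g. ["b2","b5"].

Answer: ["b1", "b7"]

Derivation:
idom tree: b1←b0 b2←b1 b3←b1 b4←b3 b5←b3 b6←b4 b7←b1
Dom at joins:
  b1: preds {b0,b7}: {b0} ∩ {b0,b1,b7} = {b0}; idom=b0
  b3: preds {b1,b4}: {b0,b1} ∩ {b0,b1,b3,b4} = {b0,b1}; idom=b1
  b5: preds {b3,b4}: {b0,b1,b3} ∩ {b0,b1,b3,b4} = {b0,b1,b3}; idom=b3
  b7: preds {b2,b5}: {b0,b1,b2} ∩ {b0,b1,b3,b5} = {b0,b1}; idom=b1

Frontier:
  b1←b0: walk · to b0
  b1←b7: walk b7→b1 to b0
  b3←b1: walk · to b1
  b3←b4: walk b4→b3 to b1
  b5←b3: walk · to b3
  b5←b4: walk b4 to b3
  b7←b2: walk b2 to b1
  b7←b5: walk b5→b3 to b1
  DF(b0)=∅
  DF(b1)={b1}
  DF(b2)={b7}
  DF(b3)={b3,b7}
  DF(b4)={b3,b5}
  DF(b5)={b7}
  DF(b6)=∅
  DF(b7)={b1}

φ for v: defs {b1,b2}
  DF⁺ = {b1,b7}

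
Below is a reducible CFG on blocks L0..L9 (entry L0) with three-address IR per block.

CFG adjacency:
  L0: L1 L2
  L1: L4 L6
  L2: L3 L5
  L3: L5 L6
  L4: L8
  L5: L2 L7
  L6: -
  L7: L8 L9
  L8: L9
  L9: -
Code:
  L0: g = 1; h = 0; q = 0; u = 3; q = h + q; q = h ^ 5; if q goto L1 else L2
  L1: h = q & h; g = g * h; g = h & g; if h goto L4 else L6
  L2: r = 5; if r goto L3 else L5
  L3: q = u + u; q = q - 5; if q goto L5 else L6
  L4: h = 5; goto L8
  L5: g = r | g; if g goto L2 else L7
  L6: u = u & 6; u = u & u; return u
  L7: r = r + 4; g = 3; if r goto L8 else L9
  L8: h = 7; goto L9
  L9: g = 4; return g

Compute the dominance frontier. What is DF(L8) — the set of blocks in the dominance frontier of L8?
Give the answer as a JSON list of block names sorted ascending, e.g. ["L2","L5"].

Answer: ["L9"]

Working:
idom tree: L1←L0 L2←L0 L3←L2 L4←L1 L5←L2 L6←L0 L7←L5 L8←L0 L9←L0
Join-block Dom:
  L2: preds {L0,L5}: {L0} ∩ {L0,L2,L5} = {L0}; idom=L0
  L5: preds {L2,L3}: {L0,L2} ∩ {L0,L2,L3} = {L0,L2}; idom=L2
  L6: preds {L1,L3}: {L0,L1} ∩ {L0,L2,L3} = {L0}; idom=L0
  L8: preds {L4,L7}: {L0,L1,L4} ∩ {L0,L2,L5,L7} = {L0}; idom=L0
  L9: preds {L7,L8}: {L0,L2,L5,L7} ∩ {L0,L8} = {L0}; idom=L0

DF derivation:
  L2←L0: walk · to L0
  L2←L5: walk L5→L2 to L0
  L5←L2: walk · to L2
  L5←L3: walk L3 to L2
  L6←L1: walk L1 to L0
  L6←L3: walk L3→L2 to L0
  L8←L4: walk L4→L1 to L0
  L8←L7: walk L7→L5→L2 to L0
  L9←L7: walk L7→L5→L2 to L0
  L9←L8: walk L8 to L0
  L0 → ∅
  L1 → {L6,L8}
  L2 → {L2,L6,L8,L9}
  L3 → {L5,L6}
  L4 → {L8}
  L5 → {L2,L8,L9}
  L6 → ∅
  L7 → {L8,L9}
  L8 → {L9}
  L9 → ∅

DF(L8) = ["L9"]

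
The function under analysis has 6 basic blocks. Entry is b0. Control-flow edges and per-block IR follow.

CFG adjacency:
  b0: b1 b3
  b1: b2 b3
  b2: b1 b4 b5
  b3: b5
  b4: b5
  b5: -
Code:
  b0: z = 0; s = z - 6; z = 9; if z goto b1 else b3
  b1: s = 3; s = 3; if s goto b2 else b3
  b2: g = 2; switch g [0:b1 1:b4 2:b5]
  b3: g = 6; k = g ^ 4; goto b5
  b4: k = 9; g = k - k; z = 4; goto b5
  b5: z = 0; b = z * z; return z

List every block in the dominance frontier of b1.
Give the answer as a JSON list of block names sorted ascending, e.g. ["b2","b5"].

idom tree: b1←b0 b2←b1 b3←b0 b4←b2 b5←b0
Join-block Dom:
  b1: preds {b0,b2}: {b0} ∩ {b0,b1,b2} = {b0}; idom=b0
  b3: preds {b0,b1}: {b0} ∩ {b0,b1} = {b0}; idom=b0
  b5: preds {b2,b3,b4}: {b0,b1,b2} ∩ {b0,b3} ∩ {b0,b1,b2,b4} = {b0}; idom=b0

Frontier:
  join b1 pred b0: · stop@b0
  join b1 pred b2: b2→b1 stop@b0
  join b3 pred b0: · stop@b0
  join b3 pred b1: b1 stop@b0
  join b5 pred b2: b2→b1 stop@b0
  join b5 pred b3: b3 stop@b0
  join b5 pred b4: b4→b2→b1 stop@b0
  DF(b0)=∅
  DF(b1)={b1,b3,b5}
  DF(b2)={b1,b5}
  DF(b3)={b5}
  DF(b4)={b5}
  DF(b5)=∅

DF(b1) = ["b1", "b3", "b5"]

Answer: ["b1", "b3", "b5"]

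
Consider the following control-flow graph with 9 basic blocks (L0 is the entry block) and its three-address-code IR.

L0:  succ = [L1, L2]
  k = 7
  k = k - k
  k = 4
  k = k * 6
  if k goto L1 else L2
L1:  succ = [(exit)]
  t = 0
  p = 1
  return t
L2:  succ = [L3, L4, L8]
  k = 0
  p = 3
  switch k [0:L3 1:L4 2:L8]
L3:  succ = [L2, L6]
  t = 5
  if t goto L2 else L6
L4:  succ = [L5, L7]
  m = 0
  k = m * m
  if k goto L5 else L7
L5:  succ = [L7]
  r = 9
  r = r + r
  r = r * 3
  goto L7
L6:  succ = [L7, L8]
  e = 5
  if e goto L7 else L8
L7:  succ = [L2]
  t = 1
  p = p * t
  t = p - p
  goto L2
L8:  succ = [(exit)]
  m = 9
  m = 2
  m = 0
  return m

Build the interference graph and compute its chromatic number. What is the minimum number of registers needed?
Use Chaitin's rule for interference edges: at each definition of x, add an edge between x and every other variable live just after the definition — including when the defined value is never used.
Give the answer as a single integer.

Answer: 2

Derivation:
Per-block:
  L0: def={k} ue=∅
  L1: def={p,t} ue=∅
  L2: def={k,p} ue=∅
  L3: def={t} ue=∅
  L4: def={k,m} ue=∅
  L5: def={r} ue=∅
  L6: def={e} ue=∅
  L7: def={p,t} ue={p}
  L8: def={m} ue=∅

Backward fixpoint:
  live L0: ∅→∅
  live L1: ∅→∅
  live L2: ∅→{p}
  live L3: {p}→{p}
  live L4: {p}→{p}
  live L5: {p}→{p}
  live L6: {p}→{p}
  live L7: {p}→∅
  live L8: ∅→∅

Interfere edges:
  e — {p}
  k — {p}
  m — {p}
  p — {e,k,m,r,t}
  r — {p}
  t — {p}

Registers:
  lower bound: {e,p} mutually conflict ⇒ χ ≥ 2
  assign e→R1 k→R1 m→R1 p→R0 r→R1 t→R1 — no edge inside a register ⇒ χ ≤ 2
  χ = 2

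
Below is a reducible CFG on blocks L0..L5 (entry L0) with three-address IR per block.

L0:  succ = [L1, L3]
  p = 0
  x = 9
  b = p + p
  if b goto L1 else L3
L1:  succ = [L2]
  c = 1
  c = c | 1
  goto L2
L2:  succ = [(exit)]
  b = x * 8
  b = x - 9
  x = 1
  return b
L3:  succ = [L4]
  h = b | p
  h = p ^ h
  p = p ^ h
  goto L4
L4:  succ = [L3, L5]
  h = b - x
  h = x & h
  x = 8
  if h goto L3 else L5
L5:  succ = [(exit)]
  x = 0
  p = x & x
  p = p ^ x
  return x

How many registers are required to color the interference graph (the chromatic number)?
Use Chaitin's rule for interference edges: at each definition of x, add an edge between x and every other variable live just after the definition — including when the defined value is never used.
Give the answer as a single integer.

Block summaries:
  L0 def {b,p,x} use ∅
  L1 def {c} use ∅
  L2 def {b,x} use {x}
  L3 def {h,p} use {b,p}
  L4 def {h,x} use {b,x}
  L5 def {p,x} use ∅

Backward fixpoint:
  live L0: ∅→{b,p,x}
  live L1: {x}→{x}
  live L2: {x}→∅
  live L3: {b,p,x}→{b,p,x}
  live L4: {b,p,x}→{b,p,x}
  live L5: ∅→∅

Interfere edges:
  b — {h,p,x}
  c — {x}
  h — {b,p,x}
  p — {b,h,x}
  x — {b,c,h,p}

Colouring:
  clique {b,h,p,x} ⇒ need ≥ 4
  assign b→r1 c→r1 h→r2 p→r3 x→r0 — no edge inside a register ⇒ χ ≤ 4
  χ = 4

Answer: 4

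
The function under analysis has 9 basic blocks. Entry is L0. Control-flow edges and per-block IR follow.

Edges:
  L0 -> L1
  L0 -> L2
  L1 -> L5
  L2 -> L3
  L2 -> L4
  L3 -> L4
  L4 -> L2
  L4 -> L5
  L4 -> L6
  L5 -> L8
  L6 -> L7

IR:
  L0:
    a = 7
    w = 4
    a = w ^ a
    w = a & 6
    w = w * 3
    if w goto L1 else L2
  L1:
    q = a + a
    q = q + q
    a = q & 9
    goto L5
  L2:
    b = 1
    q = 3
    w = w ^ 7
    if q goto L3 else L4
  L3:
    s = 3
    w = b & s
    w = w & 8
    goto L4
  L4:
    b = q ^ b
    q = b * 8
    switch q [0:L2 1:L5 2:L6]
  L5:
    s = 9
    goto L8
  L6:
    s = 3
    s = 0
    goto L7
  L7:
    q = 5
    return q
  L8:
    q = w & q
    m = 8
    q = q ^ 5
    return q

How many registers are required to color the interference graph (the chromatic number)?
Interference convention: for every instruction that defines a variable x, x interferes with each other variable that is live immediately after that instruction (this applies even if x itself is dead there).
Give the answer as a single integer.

Block summaries:
  L0: def={a,w} ue=∅
  L1: def={a,q} ue={a}
  L2: def={b,q,w} ue={w}
  L3: def={s,w} ue={b}
  L4: def={b,q} ue={b,q}
  L5: def={s} ue=∅
  L6: def={s} ue=∅
  L7: def={q} ue=∅
  L8: def={m,q} ue={q,w}

Liveness:
  live L0: ∅→{a,w}
  live L1: {a,w}→{q,w}
  live L2: {w}→{b,q,w}
  live L3: {b,q}→{b,q,w}
  live L4: {b,q,w}→{q,w}
  live L5: {q,w}→{q,w}
  live L6: ∅→∅
  live L7: ∅→∅
  live L8: {q,w}→∅

Interfere edges:
  a: {q,w}
  b: {q,s,w}
  m: {q}
  q: {a,b,m,s,w}
  s: {b,q,w}
  w: {a,b,q,s}

Registers:
  lower bound: {b,q,s,w} mutually conflict ⇒ χ ≥ 4
  assign a→R2 b→R2 m→R1 q→R0 s→R3 w→R1 — no edge inside a register ⇒ χ ≤ 4
  χ = 4

Answer: 4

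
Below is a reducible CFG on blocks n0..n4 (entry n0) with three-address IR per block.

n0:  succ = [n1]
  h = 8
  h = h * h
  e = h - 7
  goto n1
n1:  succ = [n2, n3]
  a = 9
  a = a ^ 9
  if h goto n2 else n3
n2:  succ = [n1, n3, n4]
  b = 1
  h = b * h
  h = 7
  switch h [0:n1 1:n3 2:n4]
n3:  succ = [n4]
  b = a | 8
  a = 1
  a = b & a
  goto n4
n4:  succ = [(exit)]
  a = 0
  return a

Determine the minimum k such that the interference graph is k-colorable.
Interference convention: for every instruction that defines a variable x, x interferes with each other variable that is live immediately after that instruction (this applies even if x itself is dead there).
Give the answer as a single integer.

Block summaries:
  n0: {e,h} / ∅
  n1: {a} / {h}
  n2: {b,h} / {h}
  n3: {a,b} / {a}
  n4: {a} / ∅

Live sets:
  n0 li=∅ lo={h}
  n1 li={h} lo={a,h}
  n2 li={a,h} lo={a,h}
  n3 li={a} lo=∅
  n4 li=∅ lo=∅

Conflict graph:
  a↔{b,h}
  b↔{a,h}
  e↔{h}
  h↔{a,b,e}

Colouring:
  clique {a,b,h} ⇒ need ≥ 3
  3-colouring: R0={h}  R1={a,e}  R2={b}
  χ = 3

Answer: 3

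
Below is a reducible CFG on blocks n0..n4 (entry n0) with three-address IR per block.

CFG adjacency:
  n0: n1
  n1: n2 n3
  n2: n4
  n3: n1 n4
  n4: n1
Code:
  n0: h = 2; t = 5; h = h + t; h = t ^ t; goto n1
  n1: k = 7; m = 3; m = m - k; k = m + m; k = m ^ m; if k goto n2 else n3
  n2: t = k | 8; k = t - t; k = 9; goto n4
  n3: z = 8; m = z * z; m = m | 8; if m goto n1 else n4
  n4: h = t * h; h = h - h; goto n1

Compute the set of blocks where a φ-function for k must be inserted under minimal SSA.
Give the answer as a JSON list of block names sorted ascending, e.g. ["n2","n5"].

idom tree: n1←n0 n2←n1 n3←n1 n4←n1
Dom at joins:
  n1: preds {n0,n3,n4}: {n0} ∩ {n0,n1,n3} ∩ {n0,n1,n4} = {n0}; idom=n0
  n4: preds {n2,n3}: {n0,n1,n2} ∩ {n0,n1,n3} = {n0,n1}; idom=n1

Frontier:
  join n1 pred n0: · stop@n0
  join n1 pred n3: n3→n1 stop@n0
  join n1 pred n4: n4→n1 stop@n0
  join n4 pred n2: n2 stop@n1
  join n4 pred n3: n3 stop@n1
  DF(n0)=∅
  DF(n1)={n1}
  DF(n2)={n4}
  DF(n3)={n1,n4}
  DF(n4)={n1}

φ for k: defs {n1,n2}
  DF⁺ = {n1,n4}

Answer: ["n1", "n4"]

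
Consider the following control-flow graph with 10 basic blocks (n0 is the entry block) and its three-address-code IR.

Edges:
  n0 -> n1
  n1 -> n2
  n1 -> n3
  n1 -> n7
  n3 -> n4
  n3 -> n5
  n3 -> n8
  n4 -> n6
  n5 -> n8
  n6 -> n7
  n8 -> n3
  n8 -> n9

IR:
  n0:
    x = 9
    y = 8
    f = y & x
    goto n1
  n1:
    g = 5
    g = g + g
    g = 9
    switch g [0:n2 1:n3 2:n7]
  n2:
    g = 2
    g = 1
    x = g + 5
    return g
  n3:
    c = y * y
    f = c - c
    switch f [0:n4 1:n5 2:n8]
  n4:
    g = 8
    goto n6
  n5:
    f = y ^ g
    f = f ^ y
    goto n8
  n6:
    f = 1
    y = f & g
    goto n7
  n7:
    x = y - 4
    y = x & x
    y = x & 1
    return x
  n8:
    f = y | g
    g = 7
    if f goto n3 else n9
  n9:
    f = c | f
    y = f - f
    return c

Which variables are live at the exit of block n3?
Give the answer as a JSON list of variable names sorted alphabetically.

Answer: ["c", "g", "y"]

Derivation:
def/use:
  n0: {f,x,y} / ∅
  n1: {g} / ∅
  n2: {g,x} / ∅
  n3: {c,f} / {y}
  n4: {g} / ∅
  n5: {f} / {g,y}
  n6: {f,y} / {g}
  n7: {x,y} / {y}
  n8: {f,g} / {g,y}
  n9: {f,y} / {c,f}

Liveness:
  n0: in=∅ out={y}
  n1: in={y} out={g,y}
  n2: in=∅ out=∅
  n3: in={g,y} out={c,g,y}
  n4: in=∅ out={g}
  n5: in={c,g,y} out={c,g,y}
  n6: in={g} out={y}
  n7: in={y} out=∅
  n8: in={c,g,y} out={c,f,g,y}
  n9: in={c,f} out=∅

live-out(n3) = ["c", "g", "y"]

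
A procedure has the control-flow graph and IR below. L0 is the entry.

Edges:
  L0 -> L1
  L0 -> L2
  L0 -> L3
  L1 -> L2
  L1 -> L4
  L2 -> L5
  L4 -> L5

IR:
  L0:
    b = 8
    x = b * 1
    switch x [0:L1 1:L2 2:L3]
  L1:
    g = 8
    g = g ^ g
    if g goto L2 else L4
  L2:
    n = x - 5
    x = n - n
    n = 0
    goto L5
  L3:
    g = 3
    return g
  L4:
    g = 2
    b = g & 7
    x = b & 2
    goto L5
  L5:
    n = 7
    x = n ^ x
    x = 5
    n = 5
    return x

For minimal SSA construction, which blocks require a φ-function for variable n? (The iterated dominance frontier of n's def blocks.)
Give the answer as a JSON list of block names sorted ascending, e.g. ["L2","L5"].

Answer: ["L5"]

Analysis:
idom tree: L1←L0 L2←L0 L3←L0 L4←L1 L5←L0
Join-block Dom:
  L2: preds {L0,L1}: {L0} ∩ {L0,L1} = {L0}; idom=L0
  L5: preds {L2,L4}: {L0,L2} ∩ {L0,L1,L4} = {L0}; idom=L0

DF walk-up:
  L2←L0: walk · to L0
  L2←L1: walk L1 to L0
  L5←L2: walk L2 to L0
  L5←L4: walk L4→L1 to L0
  L0: DF=∅
  L1: DF={L2,L5}
  L2: DF={L5}
  L3: DF=∅
  L4: DF={L5}
  L5: DF=∅

φ for n: defs {L2,L5}
  DF⁺ = {L5}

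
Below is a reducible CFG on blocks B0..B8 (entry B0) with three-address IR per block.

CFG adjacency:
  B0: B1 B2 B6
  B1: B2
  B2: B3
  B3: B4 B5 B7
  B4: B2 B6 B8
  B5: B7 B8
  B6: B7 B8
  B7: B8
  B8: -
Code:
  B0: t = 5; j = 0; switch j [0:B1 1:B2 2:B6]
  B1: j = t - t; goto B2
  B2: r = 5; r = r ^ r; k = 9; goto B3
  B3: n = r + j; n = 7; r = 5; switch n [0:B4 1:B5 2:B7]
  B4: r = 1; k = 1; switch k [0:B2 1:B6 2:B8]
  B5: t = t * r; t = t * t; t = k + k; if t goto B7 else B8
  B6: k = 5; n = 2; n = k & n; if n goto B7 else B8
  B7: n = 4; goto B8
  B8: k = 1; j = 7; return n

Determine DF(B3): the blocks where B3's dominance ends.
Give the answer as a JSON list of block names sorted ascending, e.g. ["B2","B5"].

Answer: ["B2", "B6", "B7", "B8"]

Working:
idom tree: B1←B0 B2←B0 B3←B2 B4←B3 B5←B3 B6←B0 B7←B0 B8←B0
Join-block Dom:
  B2: preds {B0,B1,B4}: {B0} ∩ {B0,B1} ∩ {B0,B2,B3,B4} = {B0}; idom=B0
  B6: preds {B0,B4}: {B0} ∩ {B0,B2,B3,B4} = {B0}; idom=B0
  B7: preds {B3,B5,B6}: {B0,B2,B3} ∩ {B0,B2,B3,B5} ∩ {B0,B6} = {B0}; idom=B0
  B8: preds {B4,B5,B6,B7}: {B0,B2,B3,B4} ∩ {B0,B2,B3,B5} ∩ {B0,B6} ∩ {B0,B7} = {B0}; idom=B0

DF walk-up:
  B2←B0: walk · to B0
  B2←B1: walk B1 to B0
  B2←B4: walk B4→B3→B2 to B0
  B6←B0: walk · to B0
  B6←B4: walk B4→B3→B2 to B0
  B7←B3: walk B3→B2 to B0
  B7←B5: walk B5→B3→B2 to B0
  B7←B6: walk B6 to B0
  B8←B4: walk B4→B3→B2 to B0
  B8←B5: walk B5→B3→B2 to B0
  B8←B6: walk B6 to B0
  B8←B7: walk B7 to B0
  B0 → ∅
  B1 → {B2}
  B2 → {B2,B6,B7,B8}
  B3 → {B2,B6,B7,B8}
  B4 → {B2,B6,B8}
  B5 → {B7,B8}
  B6 → {B7,B8}
  B7 → {B8}
  B8 → ∅

DF(B3) = ["B2", "B6", "B7", "B8"]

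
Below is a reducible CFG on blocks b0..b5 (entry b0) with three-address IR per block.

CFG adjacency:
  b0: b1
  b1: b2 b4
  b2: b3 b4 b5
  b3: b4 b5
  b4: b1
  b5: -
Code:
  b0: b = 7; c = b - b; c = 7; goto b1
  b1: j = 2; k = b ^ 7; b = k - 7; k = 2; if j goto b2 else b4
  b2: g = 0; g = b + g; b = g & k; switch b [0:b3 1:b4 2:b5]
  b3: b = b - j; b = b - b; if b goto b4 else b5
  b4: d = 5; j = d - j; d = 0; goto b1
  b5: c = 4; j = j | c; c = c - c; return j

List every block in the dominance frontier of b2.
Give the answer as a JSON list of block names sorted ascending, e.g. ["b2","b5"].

Answer: ["b4"]

Working:
idom tree: b1←b0 b2←b1 b3←b2 b4←b1 b5←b2
Dom∩ at merges:
  b1: preds {b0,b4}: {b0} ∩ {b0,b1,b4} = {b0}; idom=b0
  b4: preds {b1,b2,b3}: {b0,b1} ∩ {b0,b1,b2} ∩ {b0,b1,b2,b3} = {b0,b1}; idom=b1
  b5: preds {b2,b3}: {b0,b1,b2} ∩ {b0,b1,b2,b3} = {b0,b1,b2}; idom=b2

DF derivation:
  b1←b0: walk · to b0
  b1←b4: walk b4→b1 to b0
  b4←b1: walk · to b1
  b4←b2: walk b2 to b1
  b4←b3: walk b3→b2 to b1
  b5←b2: walk · to b2
  b5←b3: walk b3 to b2
  b0 → ∅
  b1 → {b1}
  b2 → {b4}
  b3 → {b4,b5}
  b4 → {b1}
  b5 → ∅

DF(b2) = ["b4"]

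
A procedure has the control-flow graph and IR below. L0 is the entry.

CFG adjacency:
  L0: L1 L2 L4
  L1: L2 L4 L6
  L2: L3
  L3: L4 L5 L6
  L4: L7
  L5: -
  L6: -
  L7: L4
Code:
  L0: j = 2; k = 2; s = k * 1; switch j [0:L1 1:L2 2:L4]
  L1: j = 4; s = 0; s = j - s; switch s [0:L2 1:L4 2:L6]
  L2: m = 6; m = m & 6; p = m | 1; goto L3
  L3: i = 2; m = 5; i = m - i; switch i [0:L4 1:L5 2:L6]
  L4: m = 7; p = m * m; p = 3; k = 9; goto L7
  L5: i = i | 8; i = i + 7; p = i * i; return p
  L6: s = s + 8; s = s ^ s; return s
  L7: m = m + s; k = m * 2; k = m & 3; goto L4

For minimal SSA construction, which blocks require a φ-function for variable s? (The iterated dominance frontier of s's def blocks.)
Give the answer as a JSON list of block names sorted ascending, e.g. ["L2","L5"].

idom tree: L1←L0 L2←L0 L3←L2 L4←L0 L5←L3 L6←L0 L7←L4
Join-block Dom:
  L2: preds {L0,L1}: {L0} ∩ {L0,L1} = {L0}; idom=L0
  L4: preds {L0,L1,L3,L7}: {L0} ∩ {L0,L1} ∩ {L0,L2,L3} ∩ {L0,L4,L7} = {L0}; idom=L0
  L6: preds {L1,L3}: {L0,L1} ∩ {L0,L2,L3} = {L0}; idom=L0

Frontier:
  L2←L0: walk · to L0
  L2←L1: walk L1 to L0
  L4←L0: walk · to L0
  L4←L1: walk L1 to L0
  L4←L3: walk L3→L2 to L0
  L4←L7: walk L7→L4 to L0
  L6←L1: walk L1 to L0
  L6←L3: walk L3→L2 to L0
  L0: DF=∅
  L1: DF={L2,L4,L6}
  L2: DF={L4,L6}
  L3: DF={L4,L6}
  L4: DF={L4}
  L5: DF=∅
  L6: DF=∅
  L7: DF={L4}

φ for s: defs {L0,L1,L6}
  DF⁺ = {L2,L4,L6}

Answer: ["L2", "L4", "L6"]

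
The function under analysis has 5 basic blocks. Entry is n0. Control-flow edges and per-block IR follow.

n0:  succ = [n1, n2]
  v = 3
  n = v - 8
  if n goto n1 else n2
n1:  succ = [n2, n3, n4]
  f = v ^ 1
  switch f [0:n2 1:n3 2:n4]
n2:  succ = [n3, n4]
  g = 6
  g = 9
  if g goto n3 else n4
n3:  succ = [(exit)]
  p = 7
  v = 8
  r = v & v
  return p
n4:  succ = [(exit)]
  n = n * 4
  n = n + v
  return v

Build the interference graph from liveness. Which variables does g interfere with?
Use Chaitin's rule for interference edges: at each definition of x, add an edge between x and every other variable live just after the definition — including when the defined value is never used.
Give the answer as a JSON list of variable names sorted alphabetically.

Answer: ["n", "v"]

Analysis:
def/use:
  n0: {n,v} / ∅
  n1: {f} / {v}
  n2: {g} / ∅
  n3: {p,r,v} / ∅
  n4: {n} / {n,v}

Liveness:
  live n0: ∅→{n,v}
  live n1: {n,v}→{n,v}
  live n2: {n,v}→{n,v}
  live n3: ∅→∅
  live n4: {n,v}→∅

Interference:
  f: {n,v}
  g: {n,v}
  n: {f,g,v}
  p: {r,v}
  r: {p}
  v: {f,g,n,p}

N(g) = ["n", "v"]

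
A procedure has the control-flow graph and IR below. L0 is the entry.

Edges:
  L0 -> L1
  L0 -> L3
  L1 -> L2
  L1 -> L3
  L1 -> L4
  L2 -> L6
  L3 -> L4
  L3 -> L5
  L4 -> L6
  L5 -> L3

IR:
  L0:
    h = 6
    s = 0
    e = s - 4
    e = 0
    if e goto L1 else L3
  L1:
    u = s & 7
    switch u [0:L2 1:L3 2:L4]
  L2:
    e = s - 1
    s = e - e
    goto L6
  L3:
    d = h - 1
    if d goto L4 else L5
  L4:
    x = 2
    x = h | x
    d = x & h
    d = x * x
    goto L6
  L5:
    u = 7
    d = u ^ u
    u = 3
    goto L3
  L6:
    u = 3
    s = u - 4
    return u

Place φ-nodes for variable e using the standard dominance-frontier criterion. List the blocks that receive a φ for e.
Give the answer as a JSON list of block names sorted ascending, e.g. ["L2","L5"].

Answer: ["L6"]

Analysis:
idom tree: L1←L0 L2←L1 L3←L0 L4←L0 L5←L3 L6←L0
Dom at joins:
  L3: preds {L0,L1,L5}: {L0} ∩ {L0,L1} ∩ {L0,L3,L5} = {L0}; idom=L0
  L4: preds {L1,L3}: {L0,L1} ∩ {L0,L3} = {L0}; idom=L0
  L6: preds {L2,L4}: {L0,L1,L2} ∩ {L0,L4} = {L0}; idom=L0

DF walk-up:
  L3←L0: walk · to L0
  L3←L1: walk L1 to L0
  L3←L5: walk L5→L3 to L0
  L4←L1: walk L1 to L0
  L4←L3: walk L3 to L0
  L6←L2: walk L2→L1 to L0
  L6←L4: walk L4 to L0
  L0: DF=∅
  L1: DF={L3,L4,L6}
  L2: DF={L6}
  L3: DF={L3,L4}
  L4: DF={L6}
  L5: DF={L3}
  L6: DF=∅

φ for e: defs {L0,L2}
  DF⁺ = {L6}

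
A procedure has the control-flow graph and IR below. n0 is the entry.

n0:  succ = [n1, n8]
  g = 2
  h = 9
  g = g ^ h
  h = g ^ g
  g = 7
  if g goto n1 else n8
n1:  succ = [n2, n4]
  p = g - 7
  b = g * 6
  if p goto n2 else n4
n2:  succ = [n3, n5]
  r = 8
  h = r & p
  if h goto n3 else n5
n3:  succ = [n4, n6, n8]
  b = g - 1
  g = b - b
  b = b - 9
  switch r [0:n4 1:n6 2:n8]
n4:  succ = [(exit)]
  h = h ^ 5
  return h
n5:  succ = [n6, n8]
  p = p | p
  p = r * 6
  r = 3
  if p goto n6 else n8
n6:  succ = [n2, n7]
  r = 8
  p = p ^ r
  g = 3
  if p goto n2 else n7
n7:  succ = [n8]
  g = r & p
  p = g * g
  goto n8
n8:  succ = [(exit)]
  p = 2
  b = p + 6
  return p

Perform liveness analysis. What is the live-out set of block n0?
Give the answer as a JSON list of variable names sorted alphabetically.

Answer: ["g", "h"]

Working:
Per-block:
  n0: {g,h} / ∅
  n1: {b,p} / {g}
  n2: {h,r} / {p}
  n3: {b,g} / {g,r}
  n4: {h} / {h}
  n5: {p,r} / {p,r}
  n6: {g,p,r} / {p}
  n7: {g,p} / {p,r}
  n8: {b,p} / ∅

Backward fixpoint:
  live n0: ∅→{g,h}
  live n1: {g,h}→{g,h,p}
  live n2: {g,p}→{g,h,p,r}
  live n3: {g,h,p,r}→{h,p}
  live n4: {h}→∅
  live n5: {p,r}→{p}
  live n6: {p}→{g,p,r}
  live n7: {p,r}→∅
  live n8: ∅→∅

live-out(n0) = ["g", "h"]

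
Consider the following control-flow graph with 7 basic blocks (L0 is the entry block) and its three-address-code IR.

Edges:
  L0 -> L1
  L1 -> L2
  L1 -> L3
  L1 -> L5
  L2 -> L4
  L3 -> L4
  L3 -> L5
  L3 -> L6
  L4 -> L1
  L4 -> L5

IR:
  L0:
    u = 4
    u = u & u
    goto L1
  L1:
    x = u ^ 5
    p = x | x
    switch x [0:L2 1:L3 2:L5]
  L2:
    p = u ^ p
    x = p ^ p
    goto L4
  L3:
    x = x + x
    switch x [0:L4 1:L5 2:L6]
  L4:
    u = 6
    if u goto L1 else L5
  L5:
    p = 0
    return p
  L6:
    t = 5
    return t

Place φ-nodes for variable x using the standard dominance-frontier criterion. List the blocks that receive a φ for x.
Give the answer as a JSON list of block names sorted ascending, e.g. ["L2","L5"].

idom tree: L1←L0 L2←L1 L3←L1 L4←L1 L5←L1 L6←L3
Dom∩ at merges:
  L1: preds {L0,L4}: {L0} ∩ {L0,L1,L4} = {L0}; idom=L0
  L4: preds {L2,L3}: {L0,L1,L2} ∩ {L0,L1,L3} = {L0,L1}; idom=L1
  L5: preds {L1,L3,L4}: {L0,L1} ∩ {L0,L1,L3} ∩ {L0,L1,L4} = {L0,L1}; idom=L1

DF walk-up:
  L1←L0: walk · to L0
  L1←L4: walk L4→L1 to L0
  L4←L2: walk L2 to L1
  L4←L3: walk L3 to L1
  L5←L1: walk · to L1
  L5←L3: walk L3 to L1
  L5←L4: walk L4 to L1
  L0: DF=∅
  L1: DF={L1}
  L2: DF={L4}
  L3: DF={L4,L5}
  L4: DF={L1,L5}
  L5: DF=∅
  L6: DF=∅

φ for x: defs {L1,L2,L3}
  DF⁺ = {L1,L4,L5}

Answer: ["L1", "L4", "L5"]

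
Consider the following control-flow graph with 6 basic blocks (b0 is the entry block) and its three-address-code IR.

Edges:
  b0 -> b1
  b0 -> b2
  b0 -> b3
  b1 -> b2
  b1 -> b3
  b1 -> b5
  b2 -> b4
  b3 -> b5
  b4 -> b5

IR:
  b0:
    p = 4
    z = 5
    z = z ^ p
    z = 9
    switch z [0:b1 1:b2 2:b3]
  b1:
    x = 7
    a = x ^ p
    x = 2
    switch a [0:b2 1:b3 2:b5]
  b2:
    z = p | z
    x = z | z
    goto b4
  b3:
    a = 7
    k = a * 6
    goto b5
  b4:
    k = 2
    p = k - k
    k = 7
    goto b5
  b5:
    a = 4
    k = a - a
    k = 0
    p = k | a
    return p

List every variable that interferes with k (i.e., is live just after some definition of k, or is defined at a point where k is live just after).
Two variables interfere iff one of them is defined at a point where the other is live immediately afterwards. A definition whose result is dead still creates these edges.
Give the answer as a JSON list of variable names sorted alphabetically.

Answer: ["a"]

Working:
def/use:
  b0 def {p,z} use ∅
  b1 def {a,x} use {p}
  b2 def {x,z} use {p,z}
  b3 def {a,k} use ∅
  b4 def {k,p} use ∅
  b5 def {a,k,p} use ∅

Liveness:
  b0 li=∅ lo={p,z}
  b1 li={p,z} lo={p,z}
  b2 li={p,z} lo=∅
  b3 li=∅ lo=∅
  b4 li=∅ lo=∅
  b5 li=∅ lo=∅

Interfere edges:
  a↔{k,p,x,z}
  k↔{a}
  p↔{a,x,z}
  x↔{a,p,z}
  z↔{a,p,x}

N(k) = ["a"]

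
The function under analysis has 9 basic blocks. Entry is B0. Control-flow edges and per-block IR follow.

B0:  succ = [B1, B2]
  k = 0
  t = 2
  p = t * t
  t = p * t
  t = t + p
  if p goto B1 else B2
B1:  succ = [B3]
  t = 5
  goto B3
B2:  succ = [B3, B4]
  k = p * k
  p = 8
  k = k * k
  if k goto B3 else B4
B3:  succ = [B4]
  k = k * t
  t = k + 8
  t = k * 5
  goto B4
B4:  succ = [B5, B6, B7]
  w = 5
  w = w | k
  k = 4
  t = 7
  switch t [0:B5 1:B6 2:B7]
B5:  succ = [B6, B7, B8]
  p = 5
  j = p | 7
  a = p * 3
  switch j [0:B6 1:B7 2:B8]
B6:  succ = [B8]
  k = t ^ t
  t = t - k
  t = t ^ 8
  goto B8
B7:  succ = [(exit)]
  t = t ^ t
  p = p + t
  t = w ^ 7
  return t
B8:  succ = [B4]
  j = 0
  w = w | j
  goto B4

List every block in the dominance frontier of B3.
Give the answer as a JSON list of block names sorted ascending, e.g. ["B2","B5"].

idom tree: B1←B0 B2←B0 B3←B0 B4←B0 B5←B4 B6←B4 B7←B4 B8←B4
Dom∩ at merges:
  B3: preds {B1,B2}: {B0,B1} ∩ {B0,B2} = {B0}; idom=B0
  B4: preds {B2,B3,B8}: {B0,B2} ∩ {B0,B3} ∩ {B0,B4,B8} = {B0}; idom=B0
  B6: preds {B4,B5}: {B0,B4} ∩ {B0,B4,B5} = {B0,B4}; idom=B4
  B7: preds {B4,B5}: {B0,B4} ∩ {B0,B4,B5} = {B0,B4}; idom=B4
  B8: preds {B5,B6}: {B0,B4,B5} ∩ {B0,B4,B6} = {B0,B4}; idom=B4

Frontier:
  join B3 pred B1: B1 stop@B0
  join B3 pred B2: B2 stop@B0
  join B4 pred B2: B2 stop@B0
  join B4 pred B3: B3 stop@B0
  join B4 pred B8: B8→B4 stop@B0
  join B6 pred B4: · stop@B4
  join B6 pred B5: B5 stop@B4
  join B7 pred B4: · stop@B4
  join B7 pred B5: B5 stop@B4
  join B8 pred B5: B5 stop@B4
  join B8 pred B6: B6 stop@B4
  B0: DF=∅
  B1: DF={B3}
  B2: DF={B3,B4}
  B3: DF={B4}
  B4: DF={B4}
  B5: DF={B6,B7,B8}
  B6: DF={B8}
  B7: DF=∅
  B8: DF={B4}

DF(B3) = ["B4"]

Answer: ["B4"]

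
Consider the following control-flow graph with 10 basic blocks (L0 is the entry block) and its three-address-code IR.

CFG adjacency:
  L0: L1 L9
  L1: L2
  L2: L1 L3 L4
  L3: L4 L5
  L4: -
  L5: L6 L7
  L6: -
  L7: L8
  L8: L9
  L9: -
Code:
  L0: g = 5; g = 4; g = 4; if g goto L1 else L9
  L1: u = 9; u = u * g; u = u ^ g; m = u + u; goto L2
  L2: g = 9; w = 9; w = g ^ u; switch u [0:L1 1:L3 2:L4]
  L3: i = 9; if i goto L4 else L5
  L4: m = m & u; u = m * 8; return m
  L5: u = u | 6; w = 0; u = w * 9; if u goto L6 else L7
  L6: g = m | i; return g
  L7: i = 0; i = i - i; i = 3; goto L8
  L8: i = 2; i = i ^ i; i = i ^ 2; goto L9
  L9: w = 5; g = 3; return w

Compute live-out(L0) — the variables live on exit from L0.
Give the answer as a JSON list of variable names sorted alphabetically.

Answer: ["g"]

Working:
def/use:
  L0: def={g} ue=∅
  L1: def={m,u} ue={g}
  L2: def={g,w} ue={u}
  L3: def={i} ue=∅
  L4: def={m,u} ue={m,u}
  L5: def={u,w} ue={u}
  L6: def={g} ue={i,m}
  L7: def={i} ue=∅
  L8: def={i} ue=∅
  L9: def={g,w} ue=∅

Backward fixpoint:
  L0: in=∅ out={g}
  L1: in={g} out={m,u}
  L2: in={m,u} out={g,m,u}
  L3: in={m,u} out={i,m,u}
  L4: in={m,u} out=∅
  L5: in={i,m,u} out={i,m}
  L6: in={i,m} out=∅
  L7: in=∅ out=∅
  L8: in=∅ out=∅
  L9: in=∅ out=∅

live-out(L0) = ["g"]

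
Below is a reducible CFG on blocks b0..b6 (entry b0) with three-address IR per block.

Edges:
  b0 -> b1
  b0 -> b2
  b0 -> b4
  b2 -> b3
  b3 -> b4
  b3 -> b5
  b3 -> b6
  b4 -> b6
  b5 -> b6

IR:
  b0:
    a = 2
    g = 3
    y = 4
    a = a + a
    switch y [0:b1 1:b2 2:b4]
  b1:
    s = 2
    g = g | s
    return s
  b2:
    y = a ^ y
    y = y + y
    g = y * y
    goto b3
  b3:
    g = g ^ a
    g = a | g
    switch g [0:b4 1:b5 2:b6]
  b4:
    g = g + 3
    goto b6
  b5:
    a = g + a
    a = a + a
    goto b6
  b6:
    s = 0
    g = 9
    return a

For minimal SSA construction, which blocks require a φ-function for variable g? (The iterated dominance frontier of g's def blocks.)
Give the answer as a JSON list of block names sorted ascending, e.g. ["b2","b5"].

Answer: ["b4", "b6"]

Analysis:
idom tree: b1←b0 b2←b0 b3←b2 b4←b0 b5←b3 b6←b0
Dom at joins:
  b4: preds {b0,b3}: {b0} ∩ {b0,b2,b3} = {b0}; idom=b0
  b6: preds {b3,b4,b5}: {b0,b2,b3} ∩ {b0,b4} ∩ {b0,b2,b3,b5} = {b0}; idom=b0

DF walk-up:
  join b4 pred b0: · stop@b0
  join b4 pred b3: b3→b2 stop@b0
  join b6 pred b3: b3→b2 stop@b0
  join b6 pred b4: b4 stop@b0
  join b6 pred b5: b5→b3→b2 stop@b0
  DF(b0)=∅
  DF(b1)=∅
  DF(b2)={b4,b6}
  DF(b3)={b4,b6}
  DF(b4)={b6}
  DF(b5)={b6}
  DF(b6)=∅

φ for g: defs {b0,b1,b2,b3,b4,b6}
  DF⁺ = {b4,b6}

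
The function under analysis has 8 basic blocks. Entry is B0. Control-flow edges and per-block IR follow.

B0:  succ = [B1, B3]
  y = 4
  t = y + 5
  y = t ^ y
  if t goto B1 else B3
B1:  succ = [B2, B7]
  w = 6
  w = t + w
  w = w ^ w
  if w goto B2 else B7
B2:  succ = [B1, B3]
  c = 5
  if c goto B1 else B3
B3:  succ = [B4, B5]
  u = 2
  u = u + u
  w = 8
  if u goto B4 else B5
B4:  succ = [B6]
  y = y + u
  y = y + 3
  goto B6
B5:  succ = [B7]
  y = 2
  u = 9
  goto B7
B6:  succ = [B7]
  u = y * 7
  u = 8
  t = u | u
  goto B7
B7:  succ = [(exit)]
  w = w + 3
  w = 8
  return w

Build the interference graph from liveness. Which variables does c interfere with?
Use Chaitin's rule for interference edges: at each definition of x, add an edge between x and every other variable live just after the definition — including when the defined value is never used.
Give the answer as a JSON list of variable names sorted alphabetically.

Answer: ["t", "y"]

Analysis:
def/use:
  B0 def {t,y} use ∅
  B1 def {w} use {t}
  B2 def {c} use ∅
  B3 def {u,w} use ∅
  B4 def {y} use {u,y}
  B5 def {u,y} use ∅
  B6 def {t,u} use {y}
  B7 def {w} use {w}

Backward fixpoint:
  B0: in=∅ out={t,y}
  B1: in={t,y} out={t,w,y}
  B2: in={t,y} out={t,y}
  B3: in={y} out={u,w,y}
  B4: in={u,w,y} out={w,y}
  B5: in={w} out={w}
  B6: in={w,y} out={w}
  B7: in={w} out=∅

Conflict graph:
  c: {t,y}
  t: {c,w,y}
  u: {w,y}
  w: {t,u,y}
  y: {c,t,u,w}

N(c) = ["t", "y"]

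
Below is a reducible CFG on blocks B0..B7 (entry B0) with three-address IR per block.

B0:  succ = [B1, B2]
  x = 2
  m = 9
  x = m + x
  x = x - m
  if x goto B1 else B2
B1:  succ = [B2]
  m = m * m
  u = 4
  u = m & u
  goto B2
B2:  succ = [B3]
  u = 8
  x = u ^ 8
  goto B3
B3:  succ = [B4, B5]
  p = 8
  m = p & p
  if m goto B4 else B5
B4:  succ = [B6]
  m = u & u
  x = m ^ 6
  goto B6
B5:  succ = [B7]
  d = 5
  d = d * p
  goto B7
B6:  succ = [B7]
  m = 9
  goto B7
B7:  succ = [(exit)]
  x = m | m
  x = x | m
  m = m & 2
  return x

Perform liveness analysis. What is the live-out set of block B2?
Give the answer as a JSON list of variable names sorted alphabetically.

Answer: ["u"]

Working:
Block summaries:
  B0 def {m,x} use ∅
  B1 def {m,u} use {m}
  B2 def {u,x} use ∅
  B3 def {m,p} use ∅
  B4 def {m,x} use {u}
  B5 def {d} use {p}
  B6 def {m} use ∅
  B7 def {m,x} use {m}

Live sets:
  live B0: ∅→{m}
  live B1: {m}→∅
  live B2: ∅→{u}
  live B3: {u}→{m,p,u}
  live B4: {u}→∅
  live B5: {m,p}→{m}
  live B6: ∅→{m}
  live B7: {m}→∅

live-out(B2) = ["u"]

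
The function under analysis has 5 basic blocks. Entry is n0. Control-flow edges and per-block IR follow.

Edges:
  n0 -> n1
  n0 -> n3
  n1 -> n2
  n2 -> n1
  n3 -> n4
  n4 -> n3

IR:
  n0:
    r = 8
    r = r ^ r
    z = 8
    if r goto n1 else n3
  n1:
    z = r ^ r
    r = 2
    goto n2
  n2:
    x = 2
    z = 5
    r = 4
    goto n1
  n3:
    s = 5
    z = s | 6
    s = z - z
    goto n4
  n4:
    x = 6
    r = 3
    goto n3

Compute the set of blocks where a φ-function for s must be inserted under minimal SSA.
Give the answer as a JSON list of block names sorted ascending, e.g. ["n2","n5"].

idom tree: n1←n0 n2←n1 n3←n0 n4←n3
Dom at joins:
  n1: preds {n0,n2}: {n0} ∩ {n0,n1,n2} = {n0}; idom=n0
  n3: preds {n0,n4}: {n0} ∩ {n0,n3,n4} = {n0}; idom=n0

DF walk-up:
  n1←n0: walk · to n0
  n1←n2: walk n2→n1 to n0
  n3←n0: walk · to n0
  n3←n4: walk n4→n3 to n0
  n0 → ∅
  n1 → {n1}
  n2 → {n1}
  n3 → {n3}
  n4 → {n3}

φ for s: defs {n3}
  DF⁺ = {n3}

Answer: ["n3"]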